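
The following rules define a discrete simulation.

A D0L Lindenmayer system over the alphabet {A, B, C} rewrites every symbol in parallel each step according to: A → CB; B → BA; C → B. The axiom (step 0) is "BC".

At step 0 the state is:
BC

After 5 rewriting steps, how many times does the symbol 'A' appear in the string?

0) BC
1) BAB
2) BACBBA
3) BACBBBABACB
4) BACBBBABABACBBACBBBA
5) BACBBBABABACBBACBBACBBBABACBBBABABACB

11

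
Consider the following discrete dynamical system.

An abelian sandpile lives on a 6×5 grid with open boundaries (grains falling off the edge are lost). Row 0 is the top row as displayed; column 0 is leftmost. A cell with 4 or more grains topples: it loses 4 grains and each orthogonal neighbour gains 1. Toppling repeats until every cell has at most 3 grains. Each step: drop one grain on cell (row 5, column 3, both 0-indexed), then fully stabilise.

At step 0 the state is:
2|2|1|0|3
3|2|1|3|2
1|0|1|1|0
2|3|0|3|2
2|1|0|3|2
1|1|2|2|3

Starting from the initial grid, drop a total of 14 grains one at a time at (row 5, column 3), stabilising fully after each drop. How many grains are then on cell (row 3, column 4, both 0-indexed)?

0

step 0: 2|2|1|0|3
3|2|1|3|2
1|0|1|1|0
2|3|0|3|2
2|1|0|3|2
1|1|2|2|3
step 1: 2|2|1|0|3
3|2|1|3|2
1|0|1|1|0
2|3|0|3|2
2|1|0|3|2
1|1|2|3|3
step 2: 2|2|1|0|3
3|2|1|3|2
1|0|1|2|1
2|3|1|1|0
2|1|1|2|1
1|1|3|2|1
step 3: 2|2|1|0|3
3|2|1|3|2
1|0|1|2|1
2|3|1|1|0
2|1|1|2|1
1|1|3|3|1
step 4: 2|2|1|0|3
3|2|1|3|2
1|0|1|2|1
2|3|1|1|0
2|1|2|3|1
1|2|0|1|2
step 5: 2|2|1|0|3
3|2|1|3|2
1|0|1|2|1
2|3|1|1|0
2|1|2|3|1
1|2|0|2|2
step 6: 2|2|1|0|3
3|2|1|3|2
1|0|1|2|1
2|3|1|1|0
2|1|2|3|1
1|2|0|3|2
step 7: 2|2|1|0|3
3|2|1|3|2
1|0|1|2|1
2|3|1|2|0
2|1|3|0|2
1|2|1|1|3
step 8: 2|2|1|0|3
3|2|1|3|2
1|0|1|2|1
2|3|1|2|0
2|1|3|0|2
1|2|1|2|3
step 9: 2|2|1|0|3
3|2|1|3|2
1|0|1|2|1
2|3|1|2|0
2|1|3|0|2
1|2|1|3|3
step 10: 2|2|1|0|3
3|2|1|3|2
1|0|1|2|1
2|3|1|2|0
2|1|3|1|3
1|2|2|1|0
step 11: 2|2|1|0|3
3|2|1|3|2
1|0|1|2|1
2|3|1|2|0
2|1|3|1|3
1|2|2|2|0
step 12: 2|2|1|0|3
3|2|1|3|2
1|0|1|2|1
2|3|1|2|0
2|1|3|1|3
1|2|2|3|0
step 13: 2|2|1|0|3
3|2|1|3|2
1|0|1|2|1
2|3|1|2|0
2|1|3|2|3
1|2|3|0|1
step 14: 2|2|1|0|3
3|2|1|3|2
1|0|1|2|1
2|3|1|2|0
2|1|3|2|3
1|2|3|1|1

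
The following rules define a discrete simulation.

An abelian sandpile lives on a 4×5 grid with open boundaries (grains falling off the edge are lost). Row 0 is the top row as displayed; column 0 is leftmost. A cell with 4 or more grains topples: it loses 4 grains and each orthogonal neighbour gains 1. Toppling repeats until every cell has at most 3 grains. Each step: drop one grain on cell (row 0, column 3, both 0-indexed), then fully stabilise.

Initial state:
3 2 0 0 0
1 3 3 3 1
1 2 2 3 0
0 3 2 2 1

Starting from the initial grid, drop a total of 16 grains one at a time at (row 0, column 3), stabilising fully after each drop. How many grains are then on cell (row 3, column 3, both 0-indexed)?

1

[0] 3 2 0 0 0
1 3 3 3 1
1 2 2 3 0
0 3 2 2 1
[1] 3 2 0 1 0
1 3 3 3 1
1 2 2 3 0
0 3 2 2 1
[2] 3 2 0 2 0
1 3 3 3 1
1 2 2 3 0
0 3 2 2 1
[3] 3 2 0 3 0
1 3 3 3 1
1 2 2 3 0
0 3 2 2 1
[4] 3 3 2 1 1
2 1 2 2 2
2 1 2 2 1
1 1 1 0 2
[5] 3 3 2 2 1
2 1 2 2 2
2 1 2 2 1
1 1 1 0 2
[6] 3 3 2 3 1
2 1 2 2 2
2 1 2 2 1
1 1 1 0 2
[7] 3 3 3 0 2
2 1 2 3 2
2 1 2 2 1
1 1 1 0 2
[8] 3 3 3 1 2
2 1 2 3 2
2 1 2 2 1
1 1 1 0 2
[9] 3 3 3 2 2
2 1 2 3 2
2 1 2 2 1
1 1 1 0 2
[10] 3 3 3 3 2
2 1 2 3 2
2 1 2 2 1
1 1 1 0 2
[11] 0 1 2 2 3
3 3 0 1 3
2 1 3 3 1
1 1 1 0 2
[12] 0 1 2 3 3
3 3 0 1 3
2 1 3 3 1
1 1 1 0 2
[13] 0 1 3 1 1
3 3 0 3 0
2 1 3 3 2
1 1 1 0 2
[14] 0 1 3 2 1
3 3 0 3 0
2 1 3 3 2
1 1 1 0 2
[15] 0 1 3 3 1
3 3 0 3 0
2 1 3 3 2
1 1 1 0 2
[16] 0 2 0 2 2
3 3 3 1 1
2 2 0 1 3
1 1 2 1 2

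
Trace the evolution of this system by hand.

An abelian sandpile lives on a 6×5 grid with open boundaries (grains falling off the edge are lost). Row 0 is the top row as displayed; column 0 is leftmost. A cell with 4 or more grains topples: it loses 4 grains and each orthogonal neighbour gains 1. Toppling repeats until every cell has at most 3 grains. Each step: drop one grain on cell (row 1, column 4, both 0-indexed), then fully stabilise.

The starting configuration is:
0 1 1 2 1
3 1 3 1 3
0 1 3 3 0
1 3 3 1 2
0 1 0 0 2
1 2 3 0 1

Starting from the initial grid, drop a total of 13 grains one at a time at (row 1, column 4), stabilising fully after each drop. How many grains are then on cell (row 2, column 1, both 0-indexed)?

3

step 0: 0 1 1 2 1
3 1 3 1 3
0 1 3 3 0
1 3 3 1 2
0 1 0 0 2
1 2 3 0 1
step 1: 0 1 1 2 2
3 1 3 2 0
0 1 3 3 1
1 3 3 1 2
0 1 0 0 2
1 2 3 0 1
step 2: 0 1 1 2 2
3 1 3 2 1
0 1 3 3 1
1 3 3 1 2
0 1 0 0 2
1 2 3 0 1
step 3: 0 1 1 2 2
3 1 3 2 2
0 1 3 3 1
1 3 3 1 2
0 1 0 0 2
1 2 3 0 1
step 4: 0 1 1 2 2
3 1 3 2 3
0 1 3 3 1
1 3 3 1 2
0 1 0 0 2
1 2 3 0 1
step 5: 0 1 1 2 3
3 1 3 3 0
0 1 3 3 2
1 3 3 1 2
0 1 0 0 2
1 2 3 0 1
step 6: 0 1 1 2 3
3 1 3 3 1
0 1 3 3 2
1 3 3 1 2
0 1 0 0 2
1 2 3 0 1
step 7: 0 1 1 2 3
3 1 3 3 2
0 1 3 3 2
1 3 3 1 2
0 1 0 0 2
1 2 3 0 1
step 8: 0 1 1 2 3
3 1 3 3 3
0 1 3 3 2
1 3 3 1 2
0 1 0 0 2
1 2 3 0 1
step 9: 0 1 3 0 1
3 2 1 3 3
0 3 2 2 0
2 0 1 3 3
0 2 1 0 2
1 2 3 0 1
step 10: 0 1 3 1 2
3 2 2 0 1
0 3 2 3 1
2 0 1 3 3
0 2 1 0 2
1 2 3 0 1
step 11: 0 1 3 1 2
3 2 2 0 2
0 3 2 3 1
2 0 1 3 3
0 2 1 0 2
1 2 3 0 1
step 12: 0 1 3 1 2
3 2 2 0 3
0 3 2 3 1
2 0 1 3 3
0 2 1 0 2
1 2 3 0 1
step 13: 0 1 3 1 3
3 2 2 1 0
0 3 2 3 2
2 0 1 3 3
0 2 1 0 2
1 2 3 0 1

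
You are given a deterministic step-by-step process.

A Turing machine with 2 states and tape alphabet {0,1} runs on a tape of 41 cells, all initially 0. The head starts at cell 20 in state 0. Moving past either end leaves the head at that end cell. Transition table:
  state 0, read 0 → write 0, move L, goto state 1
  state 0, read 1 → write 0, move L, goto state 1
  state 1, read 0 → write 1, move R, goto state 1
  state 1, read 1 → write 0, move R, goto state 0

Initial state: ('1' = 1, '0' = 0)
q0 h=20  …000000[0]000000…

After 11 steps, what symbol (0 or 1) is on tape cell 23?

1

step 0: q0 h=20  …000000[0]000000…
step 1: q1 h=19  …000000[0]000000…
step 2: q1 h=20  …000001[0]000000…
step 3: q1 h=21  …000011[0]000000…
step 4: q1 h=22  …000111[0]000000…
step 5: q1 h=23  …001111[0]000000…
step 6: q1 h=24  …011111[0]000000…
step 7: q1 h=25  …111111[0]000000…
step 8: q1 h=26  …111111[0]000000…
step 9: q1 h=27  …111111[0]000000…
step 10: q1 h=28  …111111[0]000000…
step 11: q1 h=29  …111111[0]000000…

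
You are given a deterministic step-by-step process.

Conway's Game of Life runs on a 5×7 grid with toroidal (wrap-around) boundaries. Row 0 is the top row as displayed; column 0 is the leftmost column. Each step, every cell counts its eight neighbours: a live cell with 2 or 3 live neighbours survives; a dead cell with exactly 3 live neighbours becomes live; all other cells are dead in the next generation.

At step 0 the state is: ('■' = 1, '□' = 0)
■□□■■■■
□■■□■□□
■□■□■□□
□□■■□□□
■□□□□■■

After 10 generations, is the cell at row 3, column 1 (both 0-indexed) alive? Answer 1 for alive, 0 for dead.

t=0: ■□□■■■■
□■■□■□□
■□■□■□□
□□■■□□□
■□□□□■■
t=1: □□■■□□□
□□■□□□□
□□□□■□□
■□■■■■□
■■■□□□□
t=2: □□□■□□□
□□■□□□□
□■■□■■□
■□■□■■■
■□□□□□■
t=3: □□□□□□□
□■■□■□□
■□■□■□□
□□■□■□□
■■□■■□□
t=4: ■□□□■□□
□■■□□□□
□□■□■■□
■□■□■■□
□■■■■□□
t=5: ■□□□■□□
□■■□■■□
□□■□■■■
□□□□□□■
■□■□□□■
t=6: ■□■□■□□
■■■□□□□
■■■□■□■
□■□■□□□
■■□□□■■
t=7: □□■■□■□
□□□□□■□
□□□□□□■
□□□■■□□
□□□■■■■
t=8: □□■■□□□
□□□□■■■
□□□□■■□
□□□■□□■
□□□□□□■
t=9: □□□■■□■
□□□□□□■
□□□■□□□
□□□□■□■
□□■■□□□
t=10: □□■■■■□
□□□■■■□
□□□□□■□
□□■□■□□
□□■□□□□

0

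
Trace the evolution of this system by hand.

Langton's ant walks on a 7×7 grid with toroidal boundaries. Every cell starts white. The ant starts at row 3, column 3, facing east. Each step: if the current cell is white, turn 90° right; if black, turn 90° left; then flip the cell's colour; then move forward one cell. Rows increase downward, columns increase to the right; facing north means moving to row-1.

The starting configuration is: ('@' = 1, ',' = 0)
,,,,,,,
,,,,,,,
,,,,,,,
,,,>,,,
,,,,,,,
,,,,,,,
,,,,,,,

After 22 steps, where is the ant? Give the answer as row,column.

gen 0: ,,,,,,,
,,,,,,,
,,,,,,,
,,,>,,,
,,,,,,,
,,,,,,,
,,,,,,,
gen 1: ,,,,,,,
,,,,,,,
,,,,,,,
,,,@,,,
,,,v,,,
,,,,,,,
,,,,,,,
gen 2: ,,,,,,,
,,,,,,,
,,,,,,,
,,,@,,,
,,<@,,,
,,,,,,,
,,,,,,,
gen 3: ,,,,,,,
,,,,,,,
,,,,,,,
,,^@,,,
,,@@,,,
,,,,,,,
,,,,,,,
gen 4: ,,,,,,,
,,,,,,,
,,,,,,,
,,@>,,,
,,@@,,,
,,,,,,,
,,,,,,,
gen 5: ,,,,,,,
,,,,,,,
,,,^,,,
,,@,,,,
,,@@,,,
,,,,,,,
,,,,,,,
gen 6: ,,,,,,,
,,,,,,,
,,,@>,,
,,@,,,,
,,@@,,,
,,,,,,,
,,,,,,,
gen 7: ,,,,,,,
,,,,,,,
,,,@@,,
,,@,v,,
,,@@,,,
,,,,,,,
,,,,,,,
gen 8: ,,,,,,,
,,,,,,,
,,,@@,,
,,@<@,,
,,@@,,,
,,,,,,,
,,,,,,,
gen 9: ,,,,,,,
,,,,,,,
,,,^@,,
,,@@@,,
,,@@,,,
,,,,,,,
,,,,,,,
gen 10: ,,,,,,,
,,,,,,,
,,<,@,,
,,@@@,,
,,@@,,,
,,,,,,,
,,,,,,,
gen 11: ,,,,,,,
,,^,,,,
,,@,@,,
,,@@@,,
,,@@,,,
,,,,,,,
,,,,,,,
gen 12: ,,,,,,,
,,@>,,,
,,@,@,,
,,@@@,,
,,@@,,,
,,,,,,,
,,,,,,,
gen 13: ,,,,,,,
,,@@,,,
,,@v@,,
,,@@@,,
,,@@,,,
,,,,,,,
,,,,,,,
gen 14: ,,,,,,,
,,@@,,,
,,<@@,,
,,@@@,,
,,@@,,,
,,,,,,,
,,,,,,,
gen 15: ,,,,,,,
,,@@,,,
,,,@@,,
,,v@@,,
,,@@,,,
,,,,,,,
,,,,,,,
gen 16: ,,,,,,,
,,@@,,,
,,,@@,,
,,,>@,,
,,@@,,,
,,,,,,,
,,,,,,,
gen 17: ,,,,,,,
,,@@,,,
,,,^@,,
,,,,@,,
,,@@,,,
,,,,,,,
,,,,,,,
gen 18: ,,,,,,,
,,@@,,,
,,<,@,,
,,,,@,,
,,@@,,,
,,,,,,,
,,,,,,,
gen 19: ,,,,,,,
,,^@,,,
,,@,@,,
,,,,@,,
,,@@,,,
,,,,,,,
,,,,,,,
gen 20: ,,,,,,,
,<,@,,,
,,@,@,,
,,,,@,,
,,@@,,,
,,,,,,,
,,,,,,,
gen 21: ,^,,,,,
,@,@,,,
,,@,@,,
,,,,@,,
,,@@,,,
,,,,,,,
,,,,,,,
gen 22: ,@>,,,,
,@,@,,,
,,@,@,,
,,,,@,,
,,@@,,,
,,,,,,,
,,,,,,,

0,2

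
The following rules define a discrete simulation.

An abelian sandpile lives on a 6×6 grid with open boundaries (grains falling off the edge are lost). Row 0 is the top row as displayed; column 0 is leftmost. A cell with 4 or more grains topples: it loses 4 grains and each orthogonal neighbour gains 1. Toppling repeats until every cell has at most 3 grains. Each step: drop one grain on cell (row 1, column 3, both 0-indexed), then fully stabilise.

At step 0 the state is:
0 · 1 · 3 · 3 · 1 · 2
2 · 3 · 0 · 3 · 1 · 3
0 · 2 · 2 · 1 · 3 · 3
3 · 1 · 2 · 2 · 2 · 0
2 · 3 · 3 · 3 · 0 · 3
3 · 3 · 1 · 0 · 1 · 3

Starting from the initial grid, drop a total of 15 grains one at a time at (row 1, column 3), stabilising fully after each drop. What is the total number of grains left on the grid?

70

gen 0: 0 · 1 · 3 · 3 · 1 · 2
2 · 3 · 0 · 3 · 1 · 3
0 · 2 · 2 · 1 · 3 · 3
3 · 1 · 2 · 2 · 2 · 0
2 · 3 · 3 · 3 · 0 · 3
3 · 3 · 1 · 0 · 1 · 3
gen 1: 0 · 2 · 0 · 1 · 2 · 2
2 · 3 · 2 · 1 · 2 · 3
0 · 2 · 2 · 2 · 3 · 3
3 · 1 · 2 · 2 · 2 · 0
2 · 3 · 3 · 3 · 0 · 3
3 · 3 · 1 · 0 · 1 · 3
gen 2: 0 · 2 · 0 · 1 · 2 · 2
2 · 3 · 2 · 2 · 2 · 3
0 · 2 · 2 · 2 · 3 · 3
3 · 1 · 2 · 2 · 2 · 0
2 · 3 · 3 · 3 · 0 · 3
3 · 3 · 1 · 0 · 1 · 3
gen 3: 0 · 2 · 0 · 1 · 2 · 2
2 · 3 · 2 · 3 · 2 · 3
0 · 2 · 2 · 2 · 3 · 3
3 · 1 · 2 · 2 · 2 · 0
2 · 3 · 3 · 3 · 0 · 3
3 · 3 · 1 · 0 · 1 · 3
gen 4: 0 · 2 · 0 · 2 · 2 · 2
2 · 3 · 3 · 0 · 3 · 3
0 · 2 · 2 · 3 · 3 · 3
3 · 1 · 2 · 2 · 2 · 0
2 · 3 · 3 · 3 · 0 · 3
3 · 3 · 1 · 0 · 1 · 3
gen 5: 0 · 2 · 0 · 2 · 2 · 2
2 · 3 · 3 · 1 · 3 · 3
0 · 2 · 2 · 3 · 3 · 3
3 · 1 · 2 · 2 · 2 · 0
2 · 3 · 3 · 3 · 0 · 3
3 · 3 · 1 · 0 · 1 · 3
gen 6: 0 · 2 · 0 · 2 · 2 · 2
2 · 3 · 3 · 2 · 3 · 3
0 · 2 · 2 · 3 · 3 · 3
3 · 1 · 2 · 2 · 2 · 0
2 · 3 · 3 · 3 · 0 · 3
3 · 3 · 1 · 0 · 1 · 3
gen 7: 0 · 2 · 0 · 2 · 2 · 2
2 · 3 · 3 · 3 · 3 · 3
0 · 2 · 2 · 3 · 3 · 3
3 · 1 · 2 · 2 · 2 · 0
2 · 3 · 3 · 3 · 0 · 3
3 · 3 · 1 · 0 · 1 · 3
gen 8: 0 · 3 · 1 · 3 · 3 · 3
3 · 1 · 2 · 3 · 2 · 1
1 · 0 · 1 · 2 · 2 · 1
3 · 2 · 3 · 3 · 3 · 1
2 · 3 · 3 · 3 · 0 · 3
3 · 3 · 1 · 0 · 1 · 3
gen 9: 0 · 3 · 2 · 1 · 2 · 0
3 · 1 · 3 · 2 · 0 · 3
1 · 0 · 1 · 3 · 3 · 1
3 · 2 · 3 · 3 · 3 · 1
2 · 3 · 3 · 3 · 0 · 3
3 · 3 · 1 · 0 · 1 · 3
gen 10: 0 · 3 · 2 · 1 · 2 · 0
3 · 1 · 3 · 3 · 0 · 3
1 · 0 · 1 · 3 · 3 · 1
3 · 2 · 3 · 3 · 3 · 1
2 · 3 · 3 · 3 · 0 · 3
3 · 3 · 1 · 0 · 1 · 3
gen 11: 0 · 3 · 3 · 2 · 2 · 0
3 · 2 · 1 · 2 · 2 · 3
2 · 2 · 0 · 3 · 1 · 2
1 · 1 · 3 · 3 · 1 · 2
1 · 3 · 2 · 1 · 2 · 3
1 · 1 · 3 · 1 · 1 · 3
gen 12: 0 · 3 · 3 · 2 · 2 · 0
3 · 2 · 1 · 3 · 2 · 3
2 · 2 · 0 · 3 · 1 · 2
1 · 1 · 3 · 3 · 1 · 2
1 · 3 · 2 · 1 · 2 · 3
1 · 1 · 3 · 1 · 1 · 3
gen 13: 0 · 3 · 3 · 3 · 2 · 0
3 · 2 · 2 · 1 · 3 · 3
2 · 2 · 2 · 1 · 2 · 2
1 · 2 · 0 · 1 · 2 · 2
1 · 3 · 3 · 2 · 2 · 3
1 · 1 · 3 · 1 · 1 · 3
gen 14: 0 · 3 · 3 · 3 · 2 · 0
3 · 2 · 2 · 2 · 3 · 3
2 · 2 · 2 · 1 · 2 · 2
1 · 2 · 0 · 1 · 2 · 2
1 · 3 · 3 · 2 · 2 · 3
1 · 1 · 3 · 1 · 1 · 3
gen 15: 0 · 3 · 3 · 3 · 2 · 0
3 · 2 · 2 · 3 · 3 · 3
2 · 2 · 2 · 1 · 2 · 2
1 · 2 · 0 · 1 · 2 · 2
1 · 3 · 3 · 2 · 2 · 3
1 · 1 · 3 · 1 · 1 · 3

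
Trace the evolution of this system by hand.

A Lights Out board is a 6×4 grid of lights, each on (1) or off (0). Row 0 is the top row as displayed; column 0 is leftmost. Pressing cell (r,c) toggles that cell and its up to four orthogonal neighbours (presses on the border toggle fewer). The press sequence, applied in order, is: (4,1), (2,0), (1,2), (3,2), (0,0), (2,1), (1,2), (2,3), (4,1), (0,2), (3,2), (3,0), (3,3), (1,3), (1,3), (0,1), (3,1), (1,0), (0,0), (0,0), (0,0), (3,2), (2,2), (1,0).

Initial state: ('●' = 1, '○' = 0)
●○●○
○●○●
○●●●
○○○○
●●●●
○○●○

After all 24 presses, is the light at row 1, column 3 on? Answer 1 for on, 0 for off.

0

gen 0: ●○●○
○●○●
○●●●
○○○○
●●●●
○○●○
gen 1: ●○●○
○●○●
○●●●
○●○○
○○○●
○●●○
gen 2: ●○●○
●●○●
●○●●
●●○○
○○○●
○●●○
gen 3: ●○○○
●○●○
●○○●
●●○○
○○○●
○●●○
gen 4: ●○○○
●○●○
●○●●
●○●●
○○●●
○●●○
gen 5: ○●○○
○○●○
●○●●
●○●●
○○●●
○●●○
gen 6: ○●○○
○●●○
○●○●
●●●●
○○●●
○●●○
gen 7: ○●●○
○○○●
○●●●
●●●●
○○●●
○●●○
gen 8: ○●●○
○○○○
○●○○
●●●○
○○●●
○●●○
gen 9: ○●●○
○○○○
○●○○
●○●○
●●○●
○○●○
gen 10: ○○○●
○○●○
○●○○
●○●○
●●○●
○○●○
gen 11: ○○○●
○○●○
○●●○
●●○●
●●●●
○○●○
gen 12: ○○○●
○○●○
●●●○
○○○●
○●●●
○○●○
gen 13: ○○○●
○○●○
●●●●
○○●○
○●●○
○○●○
gen 14: ○○○○
○○○●
●●●○
○○●○
○●●○
○○●○
gen 15: ○○○●
○○●○
●●●●
○○●○
○●●○
○○●○
gen 16: ●●●●
○●●○
●●●●
○○●○
○●●○
○○●○
gen 17: ●●●●
○●●○
●○●●
●●○○
○○●○
○○●○
gen 18: ○●●●
●○●○
○○●●
●●○○
○○●○
○○●○
gen 19: ●○●●
○○●○
○○●●
●●○○
○○●○
○○●○
gen 20: ○●●●
●○●○
○○●●
●●○○
○○●○
○○●○
gen 21: ●○●●
○○●○
○○●●
●●○○
○○●○
○○●○
gen 22: ●○●●
○○●○
○○○●
●○●●
○○○○
○○●○
gen 23: ●○●●
○○○○
○●●○
●○○●
○○○○
○○●○
gen 24: ○○●●
●●○○
●●●○
●○○●
○○○○
○○●○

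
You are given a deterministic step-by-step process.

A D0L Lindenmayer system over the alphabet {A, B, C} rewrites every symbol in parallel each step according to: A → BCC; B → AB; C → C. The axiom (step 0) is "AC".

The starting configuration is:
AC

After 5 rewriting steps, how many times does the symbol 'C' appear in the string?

[0] AC
[1] BCCC
[2] ABCCC
[3] BCCABCCC
[4] ABCCBCCABCCC
[5] BCCABCCABCCBCCABCCC

11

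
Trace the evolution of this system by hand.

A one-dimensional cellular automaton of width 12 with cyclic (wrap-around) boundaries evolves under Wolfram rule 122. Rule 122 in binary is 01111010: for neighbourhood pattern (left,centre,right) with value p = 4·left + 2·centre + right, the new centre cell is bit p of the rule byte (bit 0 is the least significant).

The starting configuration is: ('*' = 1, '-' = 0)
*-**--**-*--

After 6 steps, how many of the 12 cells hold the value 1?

8

gen 0: *-**--**-*--
gen 1: -********-**
gen 2: **------****
gen 3: -**----**---
gen 4: ****--****--
gen 5: *--****--***
gen 6: ****--****--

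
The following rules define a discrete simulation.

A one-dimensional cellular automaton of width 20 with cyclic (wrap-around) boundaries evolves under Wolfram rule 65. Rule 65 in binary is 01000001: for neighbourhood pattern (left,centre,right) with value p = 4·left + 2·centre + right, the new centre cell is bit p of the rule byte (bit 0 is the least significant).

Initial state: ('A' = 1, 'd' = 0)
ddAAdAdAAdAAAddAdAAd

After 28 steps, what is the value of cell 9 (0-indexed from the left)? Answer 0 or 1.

k=0  ddAAdAdAAdAAAddAdAAd
k=1  AddAddddAdddAdddddAd
k=2  dddddAAdddAdddAAAddd
k=3  AAAAddAdAdddAdddAdAA
k=4  dddAddddddAdddAddddd
k=5  AAdddAAAAdddAdddAAAA
k=6  dAdAddddAdAdddAddddd
k=7  dddddAAdddddAdddAAAA
k=8  dAAAddAdAAAdddAddddA
k=9  dddAddddddAdAdddAAdd
k=10  AAdddAAAAdddddAddAdA
k=11  dAdAddddAdAAAddddddd
k=12  dddddAAdddddAdAAAAAA
k=13  dAAAddAdAAAddddddddA
k=14  dddAddddddAdAAAAAAdd
k=15  AAdddAAAAddddddddAdA
k=16  dAdAddddAdAAAAAAdddd
k=17  dddddAAddddddddAdAAA
k=18  dAAAddAdAAAAAAdddddA
k=19  dddAdddddddddAdAAAdd
k=20  AAdddAAAAAAAdddddAdA
k=21  dAdAdddddddAdAAAdddd
k=22  dddddAAAAAdddddAdAAA
k=23  dAAAdddddAdAAAdddddA
k=24  dddAdAAAdddddAdAAAdd
k=25  AAdddddAdAAAdddddAdA
k=26  dAdAAAdddddAdAAAdddd
k=27  dddddAdAAAdddddAdAAA
k=28  dAAAdddddAdAAAdddddA

1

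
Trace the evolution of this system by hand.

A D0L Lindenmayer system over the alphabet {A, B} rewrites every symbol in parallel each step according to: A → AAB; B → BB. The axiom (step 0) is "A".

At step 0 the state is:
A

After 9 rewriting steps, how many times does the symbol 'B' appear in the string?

step 0: A
step 1: AAB
step 2: AABAABBB
step 3: AABAABBBAABAABBBBBBB
step 4: AABAABBBAABAABBBBBBBAABAABBBAABAABBBBBBBBBBBBBBB
step 5: AABAABBBAABAABBBBBBBAABAABBBAABAABBBBBBBBBBBBBBBAABAABBBAABAABBBBBBBAABAABBBAABAABBBBBBBBBBBBBBBBBBBBBBBBBBBBBBB
step 6: AABAABBBAABAABBBBBBBAABAABBBAABAABBBBBBBBBBBBBBBAABAABBBAA…BBBBBBBBBBBBBBBBBBBBBBBBBBBBBBBBBBBBBBBBBBBBBBBBBBBBBBBBBB  (len 256)
step 7: AABAABBBAABAABBBBBBBAABAABBBAABAABBBBBBBBBBBBBBBAABAABBBAA…BBBBBBBBBBBBBBBBBBBBBBBBBBBBBBBBBBBBBBBBBBBBBBBBBBBBBBBBBB  (len 576)
step 8: AABAABBBAABAABBBBBBBAABAABBBAABAABBBBBBBBBBBBBBBAABAABBBAA…BBBBBBBBBBBBBBBBBBBBBBBBBBBBBBBBBBBBBBBBBBBBBBBBBBBBBBBBBB  (len 1280)
step 9: AABAABBBAABAABBBBBBBAABAABBBAABAABBBBBBBBBBBBBBBAABAABBBAA…BBBBBBBBBBBBBBBBBBBBBBBBBBBBBBBBBBBBBBBBBBBBBBBBBBBBBBBBBB  (len 2816)

2304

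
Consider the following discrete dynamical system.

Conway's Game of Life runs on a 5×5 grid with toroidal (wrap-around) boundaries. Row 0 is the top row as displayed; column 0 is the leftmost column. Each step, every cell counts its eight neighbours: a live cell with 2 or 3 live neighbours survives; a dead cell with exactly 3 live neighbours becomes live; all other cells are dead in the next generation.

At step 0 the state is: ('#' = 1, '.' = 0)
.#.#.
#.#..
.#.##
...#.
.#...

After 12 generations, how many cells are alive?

t=0: .#.#.
#.#..
.#.##
...#.
.#...
t=1: ##...
#....
##.##
#..##
.....
t=2: ##...
..#..
.###.
.###.
.#...
t=3: ###..
#..#.
.....
#..#.
.....
t=4: ###.#
#.#.#
.....
.....
#.#.#
t=5: ..#..
..#.#
.....
.....
..#.#
t=6: .##..
...#.
.....
.....
...#.
t=7: ..##.
..#..
.....
.....
..#..
t=8: .###.
..##.
.....
.....
..##.
t=9: .#..#
.#.#.
.....
.....
.#.#.
t=10: .#.##
#.#..
.....
.....
#.#..
t=11: ...##
#####
.....
.....
#####
t=12: .....
###..
#####
#####
###..

16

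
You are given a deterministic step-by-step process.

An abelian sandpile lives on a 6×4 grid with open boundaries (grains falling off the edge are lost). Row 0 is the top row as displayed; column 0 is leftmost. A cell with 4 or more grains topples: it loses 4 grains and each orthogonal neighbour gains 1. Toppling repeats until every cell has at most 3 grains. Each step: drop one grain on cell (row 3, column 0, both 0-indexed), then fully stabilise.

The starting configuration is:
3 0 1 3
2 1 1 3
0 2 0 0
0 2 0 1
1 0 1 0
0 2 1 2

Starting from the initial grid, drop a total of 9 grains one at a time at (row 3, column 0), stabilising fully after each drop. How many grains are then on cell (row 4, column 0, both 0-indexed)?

3

[0] 3 0 1 3
2 1 1 3
0 2 0 0
0 2 0 1
1 0 1 0
0 2 1 2
[1] 3 0 1 3
2 1 1 3
0 2 0 0
1 2 0 1
1 0 1 0
0 2 1 2
[2] 3 0 1 3
2 1 1 3
0 2 0 0
2 2 0 1
1 0 1 0
0 2 1 2
[3] 3 0 1 3
2 1 1 3
0 2 0 0
3 2 0 1
1 0 1 0
0 2 1 2
[4] 3 0 1 3
2 1 1 3
1 2 0 0
0 3 0 1
2 0 1 0
0 2 1 2
[5] 3 0 1 3
2 1 1 3
1 2 0 0
1 3 0 1
2 0 1 0
0 2 1 2
[6] 3 0 1 3
2 1 1 3
1 2 0 0
2 3 0 1
2 0 1 0
0 2 1 2
[7] 3 0 1 3
2 1 1 3
1 2 0 0
3 3 0 1
2 0 1 0
0 2 1 2
[8] 3 0 1 3
2 1 1 3
2 3 0 0
1 0 1 1
3 1 1 0
0 2 1 2
[9] 3 0 1 3
2 1 1 3
2 3 0 0
2 0 1 1
3 1 1 0
0 2 1 2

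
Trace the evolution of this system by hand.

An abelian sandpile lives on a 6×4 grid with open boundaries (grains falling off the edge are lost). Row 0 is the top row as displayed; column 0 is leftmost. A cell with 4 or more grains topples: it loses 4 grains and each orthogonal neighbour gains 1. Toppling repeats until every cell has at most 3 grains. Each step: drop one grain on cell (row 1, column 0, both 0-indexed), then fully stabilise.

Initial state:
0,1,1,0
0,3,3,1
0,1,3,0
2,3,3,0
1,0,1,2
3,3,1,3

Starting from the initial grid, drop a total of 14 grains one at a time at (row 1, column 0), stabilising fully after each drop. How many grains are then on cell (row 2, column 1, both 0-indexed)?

gen 0: 0,1,1,0
0,3,3,1
0,1,3,0
2,3,3,0
1,0,1,2
3,3,1,3
gen 1: 0,1,1,0
1,3,3,1
0,1,3,0
2,3,3,0
1,0,1,2
3,3,1,3
gen 2: 0,1,1,0
2,3,3,1
0,1,3,0
2,3,3,0
1,0,1,2
3,3,1,3
gen 3: 0,1,1,0
3,3,3,1
0,1,3,0
2,3,3,0
1,0,1,2
3,3,1,3
gen 4: 1,2,2,0
1,2,1,2
2,0,2,1
3,1,1,1
1,1,2,2
3,3,1,3
gen 5: 1,2,2,0
2,2,1,2
2,0,2,1
3,1,1,1
1,1,2,2
3,3,1,3
gen 6: 1,2,2,0
3,2,1,2
2,0,2,1
3,1,1,1
1,1,2,2
3,3,1,3
gen 7: 2,2,2,0
0,3,1,2
3,0,2,1
3,1,1,1
1,1,2,2
3,3,1,3
gen 8: 2,2,2,0
1,3,1,2
3,0,2,1
3,1,1,1
1,1,2,2
3,3,1,3
gen 9: 2,2,2,0
2,3,1,2
3,0,2,1
3,1,1,1
1,1,2,2
3,3,1,3
gen 10: 2,2,2,0
3,3,1,2
3,0,2,1
3,1,1,1
1,1,2,2
3,3,1,3
gen 11: 3,3,2,0
2,0,2,2
1,2,2,1
0,2,1,1
2,1,2,2
3,3,1,3
gen 12: 3,3,2,0
3,0,2,2
1,2,2,1
0,2,1,1
2,1,2,2
3,3,1,3
gen 13: 1,0,3,0
1,2,2,2
2,2,2,1
0,2,1,1
2,1,2,2
3,3,1,3
gen 14: 1,0,3,0
2,2,2,2
2,2,2,1
0,2,1,1
2,1,2,2
3,3,1,3

2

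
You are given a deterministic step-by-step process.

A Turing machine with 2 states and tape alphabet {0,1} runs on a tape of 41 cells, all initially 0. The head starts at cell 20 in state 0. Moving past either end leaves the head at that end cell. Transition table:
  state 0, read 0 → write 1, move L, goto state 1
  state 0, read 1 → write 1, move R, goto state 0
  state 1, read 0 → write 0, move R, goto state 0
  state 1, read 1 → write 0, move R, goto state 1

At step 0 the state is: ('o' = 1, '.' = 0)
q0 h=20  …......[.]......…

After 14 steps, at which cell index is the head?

26

[0] q0 h=20  …......[.]......…
[1] q1 h=19  …......[.]o.....…
[2] q0 h=20  …......[o]......…
[3] q0 h=21  ….....o[.]......…
[4] q1 h=20  …......[o]o.....…
[5] q1 h=21  …......[o]......…
[6] q1 h=22  …......[.]......…
[7] q0 h=23  …......[.]......…
[8] q1 h=22  …......[.]o.....…
[9] q0 h=23  …......[o]......…
[10] q0 h=24  ….....o[.]......…
[11] q1 h=23  …......[o]o.....…
[12] q1 h=24  …......[o]......…
[13] q1 h=25  …......[.]......…
[14] q0 h=26  …......[.]......…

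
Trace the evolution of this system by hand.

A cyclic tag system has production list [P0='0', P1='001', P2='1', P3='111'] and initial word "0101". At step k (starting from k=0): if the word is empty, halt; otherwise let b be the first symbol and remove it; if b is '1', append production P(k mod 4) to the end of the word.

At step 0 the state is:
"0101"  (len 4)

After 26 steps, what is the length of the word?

step 0: "0101"  (len 4)
step 1: "101"  (len 3)
step 2: "01001"  (len 5)
step 3: "1001"  (len 4)
step 4: "001111"  (len 6)
step 5: "01111"  (len 5)
step 6: "1111"  (len 4)
step 7: "1111"  (len 4)
step 8: "111111"  (len 6)
step 9: "111110"  (len 6)
step 10: "11110001"  (len 8)
step 11: "11100011"  (len 8)
step 12: "1100011111"  (len 10)
step 13: "1000111110"  (len 10)
step 14: "000111110001"  (len 12)
step 15: "00111110001"  (len 11)
step 16: "0111110001"  (len 10)
step 17: "111110001"  (len 9)
step 18: "11110001001"  (len 11)
step 19: "11100010011"  (len 11)
step 20: "1100010011111"  (len 13)
step 21: "1000100111110"  (len 13)
step 22: "000100111110001"  (len 15)
step 23: "00100111110001"  (len 14)
step 24: "0100111110001"  (len 13)
step 25: "100111110001"  (len 12)
step 26: "00111110001001"  (len 14)

14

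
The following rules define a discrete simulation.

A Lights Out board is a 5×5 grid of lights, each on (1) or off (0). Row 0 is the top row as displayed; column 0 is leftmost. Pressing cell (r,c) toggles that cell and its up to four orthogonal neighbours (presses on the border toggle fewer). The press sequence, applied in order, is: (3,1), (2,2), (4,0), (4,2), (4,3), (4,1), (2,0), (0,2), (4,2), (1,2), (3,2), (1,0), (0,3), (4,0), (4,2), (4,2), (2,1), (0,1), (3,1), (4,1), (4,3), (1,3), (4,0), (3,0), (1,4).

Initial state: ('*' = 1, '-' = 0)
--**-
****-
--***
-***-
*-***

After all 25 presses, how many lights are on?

step 0: --**-
****-
--***
-***-
*-***
step 1: --**-
****-
-****
*--*-
*****
step 2: --**-
**-*-
----*
*-**-
*****
step 3: --**-
**-*-
----*
--**-
--***
step 4: --**-
**-*-
----*
---*-
-*--*
step 5: --**-
**-*-
----*
-----
-***-
step 6: --**-
**-*-
----*
-*---
*--*-
step 7: --**-
-*-*-
**--*
**---
*--*-
step 8: -*---
-***-
**--*
**---
*--*-
step 9: -*---
-***-
**--*
***--
***--
step 10: -**--
-----
***-*
***--
***--
step 11: -**--
-----
**--*
*--*-
**---
step 12: ***--
**---
-*--*
*--*-
**---
step 13: **-**
**-*-
-*--*
*--*-
**---
step 14: **-**
**-*-
-*--*
---*-
-----
step 15: **-**
**-*-
-*--*
--**-
-***-
step 16: **-**
**-*-
-*--*
---*-
-----
step 17: **-**
*--*-
*-*-*
-*-*-
-----
step 18: --***
**-*-
*-*-*
-*-*-
-----
step 19: --***
**-*-
***-*
*-**-
-*---
step 20: --***
**-*-
***-*
****-
*-*--
step 21: --***
**-*-
***-*
***--
*--**
step 22: --*-*
***-*
*****
***--
*--**
step 23: --*-*
***-*
*****
-**--
-*-**
step 24: --*-*
***-*
-****
*-*--
**-**
step 25: --*--
****-
-***-
*-*--
**-**

14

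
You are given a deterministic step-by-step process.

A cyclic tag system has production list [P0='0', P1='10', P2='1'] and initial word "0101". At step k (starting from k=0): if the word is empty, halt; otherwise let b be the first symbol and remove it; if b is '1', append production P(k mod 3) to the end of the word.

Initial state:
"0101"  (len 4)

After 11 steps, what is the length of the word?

1

0) "0101"  (len 4)
1) "101"  (len 3)
2) "0110"  (len 4)
3) "110"  (len 3)
4) "100"  (len 3)
5) "0010"  (len 4)
6) "010"  (len 3)
7) "10"  (len 2)
8) "010"  (len 3)
9) "10"  (len 2)
10) "00"  (len 2)
11) "0"  (len 1)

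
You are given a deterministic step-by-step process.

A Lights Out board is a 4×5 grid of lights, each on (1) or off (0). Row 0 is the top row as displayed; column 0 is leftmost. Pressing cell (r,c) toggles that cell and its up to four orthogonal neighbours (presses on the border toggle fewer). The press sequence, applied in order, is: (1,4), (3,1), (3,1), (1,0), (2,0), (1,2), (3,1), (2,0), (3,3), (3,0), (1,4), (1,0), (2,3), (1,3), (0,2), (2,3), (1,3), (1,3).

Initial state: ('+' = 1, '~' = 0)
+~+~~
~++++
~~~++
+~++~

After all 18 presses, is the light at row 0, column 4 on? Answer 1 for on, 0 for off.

k=0  +~+~~
~++++
~~~++
+~++~
k=1  +~+~+
~++~~
~~~+~
+~++~
k=2  +~+~+
~++~~
~+~+~
~+~+~
k=3  +~+~+
~++~~
~~~+~
+~++~
k=4  ~~+~+
+~+~~
+~~+~
+~++~
k=5  ~~+~+
~~+~~
~+~+~
~~++~
k=6  ~~~~+
~+~+~
~+++~
~~++~
k=7  ~~~~+
~+~+~
~~++~
++~+~
k=8  ~~~~+
++~+~
++++~
~+~+~
k=9  ~~~~+
++~+~
+++~~
~++~+
k=10  ~~~~+
++~+~
~++~~
+~+~+
k=11  ~~~~~
++~~+
~++~+
+~+~+
k=12  +~~~~
~~~~+
+++~+
+~+~+
k=13  +~~~~
~~~++
++~+~
+~+++
k=14  +~~+~
~~+~~
++~~~
+~+++
k=15  +++~~
~~~~~
++~~~
+~+++
k=16  +++~~
~~~+~
+++++
+~+~+
k=17  ++++~
~~+~+
+++~+
+~+~+
k=18  +++~~
~~~+~
+++++
+~+~+

0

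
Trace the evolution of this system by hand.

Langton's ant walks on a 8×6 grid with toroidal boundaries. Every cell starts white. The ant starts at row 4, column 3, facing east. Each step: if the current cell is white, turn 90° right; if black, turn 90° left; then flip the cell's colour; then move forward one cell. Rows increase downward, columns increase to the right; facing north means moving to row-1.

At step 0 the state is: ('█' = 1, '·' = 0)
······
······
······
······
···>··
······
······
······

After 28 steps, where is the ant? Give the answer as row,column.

gen 0: ······
······
······
······
···>··
······
······
······
gen 1: ······
······
······
······
···█··
···v··
······
······
gen 2: ······
······
······
······
···█··
··<█··
······
······
gen 3: ······
······
······
······
··^█··
··██··
······
······
gen 4: ······
······
······
······
··█>··
··██··
······
······
gen 5: ······
······
······
···^··
··█···
··██··
······
······
gen 6: ······
······
······
···█>·
··█···
··██··
······
······
gen 7: ······
······
······
···██·
··█·v·
··██··
······
······
gen 8: ······
······
······
···██·
··█<█·
··██··
······
······
gen 9: ······
······
······
···^█·
··███·
··██··
······
······
gen 10: ······
······
······
··<·█·
··███·
··██··
······
······
gen 11: ······
······
··^···
··█·█·
··███·
··██··
······
······
gen 12: ······
······
··█>··
··█·█·
··███·
··██··
······
······
gen 13: ······
······
··██··
··█v█·
··███·
··██··
······
······
gen 14: ······
······
··██··
··<██·
··███·
··██··
······
······
gen 15: ······
······
··██··
···██·
··v██·
··██··
······
······
gen 16: ······
······
··██··
···██·
···>█·
··██··
······
······
gen 17: ······
······
··██··
···^█·
····█·
··██··
······
······
gen 18: ······
······
··██··
··<·█·
····█·
··██··
······
······
gen 19: ······
······
··^█··
··█·█·
····█·
··██··
······
······
gen 20: ······
······
·<·█··
··█·█·
····█·
··██··
······
······
gen 21: ······
·^····
·█·█··
··█·█·
····█·
··██··
······
······
gen 22: ······
·█>···
·█·█··
··█·█·
····█·
··██··
······
······
gen 23: ······
·██···
·█v█··
··█·█·
····█·
··██··
······
······
gen 24: ······
·██···
·<██··
··█·█·
····█·
··██··
······
······
gen 25: ······
·██···
··██··
·v█·█·
····█·
··██··
······
······
gen 26: ······
·██···
··██··
<██·█·
····█·
··██··
······
······
gen 27: ······
·██···
^·██··
███·█·
····█·
··██··
······
······
gen 28: ······
·██···
█>██··
███·█·
····█·
··██··
······
······

2,1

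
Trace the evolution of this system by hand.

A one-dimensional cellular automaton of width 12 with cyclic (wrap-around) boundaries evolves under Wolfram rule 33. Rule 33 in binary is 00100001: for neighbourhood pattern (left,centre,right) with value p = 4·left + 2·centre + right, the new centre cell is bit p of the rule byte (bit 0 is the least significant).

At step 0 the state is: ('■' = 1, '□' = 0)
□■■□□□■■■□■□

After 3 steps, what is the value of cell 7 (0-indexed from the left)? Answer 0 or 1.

0

t=0: □■■□□□■■■□■□
t=1: □□□□■□□□□■□□
t=2: ■■■□□□■■□□□■
t=3: □□□□■□□□□■□□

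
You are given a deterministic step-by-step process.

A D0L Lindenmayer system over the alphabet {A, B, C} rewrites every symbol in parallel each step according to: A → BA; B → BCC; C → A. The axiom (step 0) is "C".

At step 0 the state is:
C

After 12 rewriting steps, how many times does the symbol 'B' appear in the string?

819

gen 0: C
gen 1: A
gen 2: BA
gen 3: BCCBA
gen 4: BCCAABCCBA
gen 5: BCCAABABABCCAABCCBA
gen 6: BCCAABABABCCBABCCBABCCAABABABCCAABCCBA
gen 7: BCCAABABABCCBABCCBABCCAABCCBABCCAABCCBABCCAABABABCCBABCCBABCCAABABABCCAABCCBA
gen 8: BCCAABABABCCBABCCBABCCAABCCBABCCAABCCBABCCAABABABCCAABCCBA…BCCAABCCBABCCAABCCBABCCAABABABCCBABCCBABCCAABABABCCAABCCBA  (len 154)
gen 9: BCCAABABABCCBABCCBABCCAABCCBABCCAABCCBABCCAABABABCCAABCCBA…BCCAABCCBABCCAABCCBABCCAABABABCCBABCCBABCCAABABABCCAABCCBA  (len 307)
gen 10: BCCAABABABCCBABCCBABCCAABCCBABCCAABCCBABCCAABABABCCAABCCBA…BCCAABCCBABCCAABCCBABCCAABABABCCBABCCBABCCAABABABCCAABCCBA  (len 614)
gen 11: BCCAABABABCCBABCCBABCCAABCCBABCCAABCCBABCCAABABABCCAABCCBA…BCCAABCCBABCCAABCCBABCCAABABABCCBABCCBABCCAABABABCCAABCCBA  (len 1229)
gen 12: BCCAABABABCCBABCCBABCCAABCCBABCCAABCCBABCCAABABABCCAABCCBA…BCCAABCCBABCCAABCCBABCCAABABABCCBABCCBABCCAABABABCCAABCCBA  (len 2458)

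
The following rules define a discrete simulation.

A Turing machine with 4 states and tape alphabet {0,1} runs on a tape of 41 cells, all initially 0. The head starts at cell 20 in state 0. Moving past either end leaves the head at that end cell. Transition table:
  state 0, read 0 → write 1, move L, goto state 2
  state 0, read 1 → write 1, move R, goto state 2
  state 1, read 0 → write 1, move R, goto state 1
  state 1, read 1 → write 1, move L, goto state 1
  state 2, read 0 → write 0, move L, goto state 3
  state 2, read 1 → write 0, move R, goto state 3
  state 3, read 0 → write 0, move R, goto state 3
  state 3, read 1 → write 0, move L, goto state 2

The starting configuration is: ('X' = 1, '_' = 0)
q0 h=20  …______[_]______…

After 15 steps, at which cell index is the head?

27

0) q0 h=20  …______[_]______…
1) q2 h=19  …______[_]X_____…
2) q3 h=18  …______[_]_X____…
3) q3 h=19  …______[_]X_____…
4) q3 h=20  …______[X]______…
5) q2 h=19  …______[_]______…
6) q3 h=18  …______[_]______…
7) q3 h=19  …______[_]______…
8) q3 h=20  …______[_]______…
9) q3 h=21  …______[_]______…
10) q3 h=22  …______[_]______…
11) q3 h=23  …______[_]______…
12) q3 h=24  …______[_]______…
13) q3 h=25  …______[_]______…
14) q3 h=26  …______[_]______…
15) q3 h=27  …______[_]______…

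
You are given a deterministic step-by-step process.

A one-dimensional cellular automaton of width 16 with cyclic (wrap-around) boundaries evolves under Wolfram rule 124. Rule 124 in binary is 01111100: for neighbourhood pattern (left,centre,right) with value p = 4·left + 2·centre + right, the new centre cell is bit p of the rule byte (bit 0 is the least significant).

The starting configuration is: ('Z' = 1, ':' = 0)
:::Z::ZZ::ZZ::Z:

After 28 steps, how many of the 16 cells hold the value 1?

9

0) :::Z::ZZ::ZZ::Z:
1) :::ZZ:ZZZ:ZZZ:ZZ
2) Z::ZZZZ:ZZZ:ZZZZ
3) ZZ:Z::ZZZ:ZZZ:::
4) ZZZZZ:Z:ZZZ:ZZ::
5) Z:::ZZZZZ:ZZZZZ:
6) ZZ::Z:::ZZZ:::ZZ
7) :ZZ:ZZ::Z:ZZ::Z:
8) :ZZZZZZ:ZZZZZ:ZZ
9) ZZ::::ZZZ:::ZZZZ
10) :ZZ:::Z:ZZ::Z:::
11) :ZZZ::ZZZZZ:ZZ::
12) :Z:ZZ:Z:::ZZZZZ:
13) :ZZZZZZZ::Z:::ZZ
14) ZZ:::::ZZ:ZZ::ZZ
15) :ZZ::::ZZZZZZ:Z:
16) :ZZZ:::Z::::ZZZZ
17) ZZ:ZZ::ZZ:::Z::Z
18) :ZZZZZ:ZZZ::ZZ:Z
19) ZZ:::ZZZ:ZZ:ZZZZ
20) :ZZ::Z:ZZZZZZ:::
21) :ZZZ:ZZZ::::ZZ::
22) :Z:ZZZ:ZZ:::ZZZ:
23) :ZZZ:ZZZZZ::Z:ZZ
24) ZZ:ZZZ:::ZZ:ZZZZ
25) :ZZZ:ZZ::ZZZZ:::
26) :Z:ZZZZZ:Z::ZZ::
27) :ZZZ:::ZZZZ:ZZZ:
28) :Z:ZZ::Z::ZZZ:ZZ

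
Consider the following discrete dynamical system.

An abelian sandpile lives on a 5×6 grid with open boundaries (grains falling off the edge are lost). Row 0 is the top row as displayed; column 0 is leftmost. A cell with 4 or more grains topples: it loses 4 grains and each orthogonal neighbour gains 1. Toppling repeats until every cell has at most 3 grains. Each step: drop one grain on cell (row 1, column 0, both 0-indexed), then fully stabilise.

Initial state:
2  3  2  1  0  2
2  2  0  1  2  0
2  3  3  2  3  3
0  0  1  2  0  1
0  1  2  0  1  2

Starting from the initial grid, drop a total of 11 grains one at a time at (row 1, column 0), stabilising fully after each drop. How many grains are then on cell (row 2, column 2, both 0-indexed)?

0

k=0  2  3  2  1  0  2
2  2  0  1  2  0
2  3  3  2  3  3
0  0  1  2  0  1
0  1  2  0  1  2
k=1  2  3  2  1  0  2
3  2  0  1  2  0
2  3  3  2  3  3
0  0  1  2  0  1
0  1  2  0  1  2
k=2  3  3  2  1  0  2
0  3  0  1  2  0
3  3  3  2  3  3
0  0  1  2  0  1
0  1  2  0  1  2
k=3  3  3  2  1  0  2
1  3  0  1  2  0
3  3  3  2  3  3
0  0  1  2  0  1
0  1  2  0  1  2
k=4  3  3  2  1  0  2
2  3  0  1  2  0
3  3  3  2  3  3
0  0  1  2  0  1
0  1  2  0  1  2
k=5  3  3  2  1  0  2
3  3  0  1  2  0
3  3  3  2  3  3
0  0  1  2  0  1
0  1  2  0  1  2
k=6  1  1  3  1  0  2
3  2  2  1  2  0
1  2  0  3  3  3
1  1  2  2  0  1
0  1  2  0  1  2
k=7  2  1  3  1  0  2
0  3  2  1  2  0
2  2  0  3  3  3
1  1  2  2  0  1
0  1  2  0  1  2
k=8  2  1  3  1  0  2
1  3  2  1  2  0
2  2  0  3  3  3
1  1  2  2  0  1
0  1  2  0  1  2
k=9  2  1  3  1  0  2
2  3  2  1  2  0
2  2  0  3  3  3
1  1  2  2  0  1
0  1  2  0  1  2
k=10  2  1  3  1  0  2
3  3  2  1  2  0
2  2  0  3  3  3
1  1  2  2  0  1
0  1  2  0  1  2
k=11  3  2  3  1  0  2
1  0  3  1  2  0
3  3  0  3  3  3
1  1  2  2  0  1
0  1  2  0  1  2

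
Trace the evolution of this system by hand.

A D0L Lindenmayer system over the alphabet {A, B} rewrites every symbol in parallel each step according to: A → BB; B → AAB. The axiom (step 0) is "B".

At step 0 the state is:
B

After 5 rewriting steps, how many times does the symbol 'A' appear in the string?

58

k=0  B
k=1  AAB
k=2  BBBBAAB
k=3  AABAABAABAABBBBBAAB
k=4  BBBBAABBBBBAABBBBBAABBBBBAABAABAABAABAABBBBBAAB
k=5  AABAABAABAABBBBBAABAABAABAABAABBBBBAABAABAABAABAABBBBBAABA…BAABBBBBAABBBBBAABBBBBAABBBBBAABBBBBAABAABAABAABAABBBBBAAB  (len 123)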